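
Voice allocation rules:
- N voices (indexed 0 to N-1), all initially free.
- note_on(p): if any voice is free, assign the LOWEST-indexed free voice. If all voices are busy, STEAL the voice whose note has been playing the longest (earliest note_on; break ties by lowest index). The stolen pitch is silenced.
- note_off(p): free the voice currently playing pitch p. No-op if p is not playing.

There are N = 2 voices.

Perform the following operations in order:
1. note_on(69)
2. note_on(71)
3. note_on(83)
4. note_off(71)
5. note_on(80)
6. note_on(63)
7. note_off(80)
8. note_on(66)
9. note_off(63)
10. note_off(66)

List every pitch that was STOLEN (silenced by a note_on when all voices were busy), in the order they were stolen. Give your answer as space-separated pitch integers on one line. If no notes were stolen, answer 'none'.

Answer: 69 83

Derivation:
Op 1: note_on(69): voice 0 is free -> assigned | voices=[69 -]
Op 2: note_on(71): voice 1 is free -> assigned | voices=[69 71]
Op 3: note_on(83): all voices busy, STEAL voice 0 (pitch 69, oldest) -> assign | voices=[83 71]
Op 4: note_off(71): free voice 1 | voices=[83 -]
Op 5: note_on(80): voice 1 is free -> assigned | voices=[83 80]
Op 6: note_on(63): all voices busy, STEAL voice 0 (pitch 83, oldest) -> assign | voices=[63 80]
Op 7: note_off(80): free voice 1 | voices=[63 -]
Op 8: note_on(66): voice 1 is free -> assigned | voices=[63 66]
Op 9: note_off(63): free voice 0 | voices=[- 66]
Op 10: note_off(66): free voice 1 | voices=[- -]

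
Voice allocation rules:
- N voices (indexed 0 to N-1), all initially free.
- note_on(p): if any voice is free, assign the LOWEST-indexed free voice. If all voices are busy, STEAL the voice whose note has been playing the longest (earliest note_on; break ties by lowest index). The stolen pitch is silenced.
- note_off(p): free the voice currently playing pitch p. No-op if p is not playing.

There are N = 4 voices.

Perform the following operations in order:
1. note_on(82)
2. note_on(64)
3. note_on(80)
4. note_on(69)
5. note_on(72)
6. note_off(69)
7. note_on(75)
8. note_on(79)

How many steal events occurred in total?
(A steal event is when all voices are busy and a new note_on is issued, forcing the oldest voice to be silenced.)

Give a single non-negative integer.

Answer: 2

Derivation:
Op 1: note_on(82): voice 0 is free -> assigned | voices=[82 - - -]
Op 2: note_on(64): voice 1 is free -> assigned | voices=[82 64 - -]
Op 3: note_on(80): voice 2 is free -> assigned | voices=[82 64 80 -]
Op 4: note_on(69): voice 3 is free -> assigned | voices=[82 64 80 69]
Op 5: note_on(72): all voices busy, STEAL voice 0 (pitch 82, oldest) -> assign | voices=[72 64 80 69]
Op 6: note_off(69): free voice 3 | voices=[72 64 80 -]
Op 7: note_on(75): voice 3 is free -> assigned | voices=[72 64 80 75]
Op 8: note_on(79): all voices busy, STEAL voice 1 (pitch 64, oldest) -> assign | voices=[72 79 80 75]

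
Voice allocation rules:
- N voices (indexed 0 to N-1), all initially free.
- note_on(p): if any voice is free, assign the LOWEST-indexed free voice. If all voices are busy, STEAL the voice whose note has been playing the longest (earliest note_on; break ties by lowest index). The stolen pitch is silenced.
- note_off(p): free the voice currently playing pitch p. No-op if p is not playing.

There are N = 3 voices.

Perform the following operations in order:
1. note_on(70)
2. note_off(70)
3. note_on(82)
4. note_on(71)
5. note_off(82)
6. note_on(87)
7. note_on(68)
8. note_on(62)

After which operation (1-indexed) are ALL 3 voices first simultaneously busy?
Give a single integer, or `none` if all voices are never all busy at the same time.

Answer: 7

Derivation:
Op 1: note_on(70): voice 0 is free -> assigned | voices=[70 - -]
Op 2: note_off(70): free voice 0 | voices=[- - -]
Op 3: note_on(82): voice 0 is free -> assigned | voices=[82 - -]
Op 4: note_on(71): voice 1 is free -> assigned | voices=[82 71 -]
Op 5: note_off(82): free voice 0 | voices=[- 71 -]
Op 6: note_on(87): voice 0 is free -> assigned | voices=[87 71 -]
Op 7: note_on(68): voice 2 is free -> assigned | voices=[87 71 68]
Op 8: note_on(62): all voices busy, STEAL voice 1 (pitch 71, oldest) -> assign | voices=[87 62 68]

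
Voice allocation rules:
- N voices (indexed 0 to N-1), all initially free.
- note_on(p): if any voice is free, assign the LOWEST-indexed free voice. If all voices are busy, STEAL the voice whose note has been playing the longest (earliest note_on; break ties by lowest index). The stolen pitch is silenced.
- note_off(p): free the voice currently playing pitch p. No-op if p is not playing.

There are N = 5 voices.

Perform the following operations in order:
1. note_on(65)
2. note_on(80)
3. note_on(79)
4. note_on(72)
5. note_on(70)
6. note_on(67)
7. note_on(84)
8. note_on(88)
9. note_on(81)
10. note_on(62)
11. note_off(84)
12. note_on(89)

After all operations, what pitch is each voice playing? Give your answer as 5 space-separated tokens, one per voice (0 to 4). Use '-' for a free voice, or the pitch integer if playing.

Answer: 67 89 88 81 62

Derivation:
Op 1: note_on(65): voice 0 is free -> assigned | voices=[65 - - - -]
Op 2: note_on(80): voice 1 is free -> assigned | voices=[65 80 - - -]
Op 3: note_on(79): voice 2 is free -> assigned | voices=[65 80 79 - -]
Op 4: note_on(72): voice 3 is free -> assigned | voices=[65 80 79 72 -]
Op 5: note_on(70): voice 4 is free -> assigned | voices=[65 80 79 72 70]
Op 6: note_on(67): all voices busy, STEAL voice 0 (pitch 65, oldest) -> assign | voices=[67 80 79 72 70]
Op 7: note_on(84): all voices busy, STEAL voice 1 (pitch 80, oldest) -> assign | voices=[67 84 79 72 70]
Op 8: note_on(88): all voices busy, STEAL voice 2 (pitch 79, oldest) -> assign | voices=[67 84 88 72 70]
Op 9: note_on(81): all voices busy, STEAL voice 3 (pitch 72, oldest) -> assign | voices=[67 84 88 81 70]
Op 10: note_on(62): all voices busy, STEAL voice 4 (pitch 70, oldest) -> assign | voices=[67 84 88 81 62]
Op 11: note_off(84): free voice 1 | voices=[67 - 88 81 62]
Op 12: note_on(89): voice 1 is free -> assigned | voices=[67 89 88 81 62]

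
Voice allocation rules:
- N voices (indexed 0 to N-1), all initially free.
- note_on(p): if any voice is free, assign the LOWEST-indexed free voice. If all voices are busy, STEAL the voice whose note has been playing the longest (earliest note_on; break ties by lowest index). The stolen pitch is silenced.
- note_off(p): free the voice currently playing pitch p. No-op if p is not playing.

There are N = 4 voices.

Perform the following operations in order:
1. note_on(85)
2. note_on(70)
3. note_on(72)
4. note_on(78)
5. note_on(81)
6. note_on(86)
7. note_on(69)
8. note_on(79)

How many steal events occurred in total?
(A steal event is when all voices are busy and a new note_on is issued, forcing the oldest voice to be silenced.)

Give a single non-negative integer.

Op 1: note_on(85): voice 0 is free -> assigned | voices=[85 - - -]
Op 2: note_on(70): voice 1 is free -> assigned | voices=[85 70 - -]
Op 3: note_on(72): voice 2 is free -> assigned | voices=[85 70 72 -]
Op 4: note_on(78): voice 3 is free -> assigned | voices=[85 70 72 78]
Op 5: note_on(81): all voices busy, STEAL voice 0 (pitch 85, oldest) -> assign | voices=[81 70 72 78]
Op 6: note_on(86): all voices busy, STEAL voice 1 (pitch 70, oldest) -> assign | voices=[81 86 72 78]
Op 7: note_on(69): all voices busy, STEAL voice 2 (pitch 72, oldest) -> assign | voices=[81 86 69 78]
Op 8: note_on(79): all voices busy, STEAL voice 3 (pitch 78, oldest) -> assign | voices=[81 86 69 79]

Answer: 4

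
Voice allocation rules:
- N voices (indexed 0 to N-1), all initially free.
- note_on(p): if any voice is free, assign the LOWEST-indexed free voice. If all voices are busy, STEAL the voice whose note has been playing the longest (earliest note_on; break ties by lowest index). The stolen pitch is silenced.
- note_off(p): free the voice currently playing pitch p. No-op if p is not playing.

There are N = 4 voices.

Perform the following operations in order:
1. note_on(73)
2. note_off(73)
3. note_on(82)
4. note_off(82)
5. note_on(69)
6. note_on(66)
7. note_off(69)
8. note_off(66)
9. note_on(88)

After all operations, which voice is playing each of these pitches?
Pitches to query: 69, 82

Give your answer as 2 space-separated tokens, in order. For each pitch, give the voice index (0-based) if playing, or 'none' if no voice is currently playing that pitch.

Op 1: note_on(73): voice 0 is free -> assigned | voices=[73 - - -]
Op 2: note_off(73): free voice 0 | voices=[- - - -]
Op 3: note_on(82): voice 0 is free -> assigned | voices=[82 - - -]
Op 4: note_off(82): free voice 0 | voices=[- - - -]
Op 5: note_on(69): voice 0 is free -> assigned | voices=[69 - - -]
Op 6: note_on(66): voice 1 is free -> assigned | voices=[69 66 - -]
Op 7: note_off(69): free voice 0 | voices=[- 66 - -]
Op 8: note_off(66): free voice 1 | voices=[- - - -]
Op 9: note_on(88): voice 0 is free -> assigned | voices=[88 - - -]

Answer: none none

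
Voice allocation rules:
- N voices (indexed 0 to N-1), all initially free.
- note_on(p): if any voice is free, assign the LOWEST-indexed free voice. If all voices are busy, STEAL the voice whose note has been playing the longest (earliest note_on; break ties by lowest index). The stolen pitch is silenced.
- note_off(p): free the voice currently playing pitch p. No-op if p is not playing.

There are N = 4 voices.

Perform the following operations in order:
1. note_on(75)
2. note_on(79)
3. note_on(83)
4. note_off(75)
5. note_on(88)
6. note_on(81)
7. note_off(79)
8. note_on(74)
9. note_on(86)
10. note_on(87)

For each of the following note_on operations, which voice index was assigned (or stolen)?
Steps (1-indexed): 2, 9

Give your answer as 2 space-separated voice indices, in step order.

Op 1: note_on(75): voice 0 is free -> assigned | voices=[75 - - -]
Op 2: note_on(79): voice 1 is free -> assigned | voices=[75 79 - -]
Op 3: note_on(83): voice 2 is free -> assigned | voices=[75 79 83 -]
Op 4: note_off(75): free voice 0 | voices=[- 79 83 -]
Op 5: note_on(88): voice 0 is free -> assigned | voices=[88 79 83 -]
Op 6: note_on(81): voice 3 is free -> assigned | voices=[88 79 83 81]
Op 7: note_off(79): free voice 1 | voices=[88 - 83 81]
Op 8: note_on(74): voice 1 is free -> assigned | voices=[88 74 83 81]
Op 9: note_on(86): all voices busy, STEAL voice 2 (pitch 83, oldest) -> assign | voices=[88 74 86 81]
Op 10: note_on(87): all voices busy, STEAL voice 0 (pitch 88, oldest) -> assign | voices=[87 74 86 81]

Answer: 1 2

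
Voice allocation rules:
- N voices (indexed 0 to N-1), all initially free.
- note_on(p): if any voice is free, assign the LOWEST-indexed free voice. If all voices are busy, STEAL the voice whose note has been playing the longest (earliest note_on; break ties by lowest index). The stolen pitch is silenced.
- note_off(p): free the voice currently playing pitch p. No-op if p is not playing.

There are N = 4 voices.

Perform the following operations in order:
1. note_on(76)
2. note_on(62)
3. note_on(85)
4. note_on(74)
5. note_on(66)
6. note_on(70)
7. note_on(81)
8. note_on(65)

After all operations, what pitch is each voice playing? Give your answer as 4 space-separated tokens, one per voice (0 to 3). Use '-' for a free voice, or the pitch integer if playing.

Op 1: note_on(76): voice 0 is free -> assigned | voices=[76 - - -]
Op 2: note_on(62): voice 1 is free -> assigned | voices=[76 62 - -]
Op 3: note_on(85): voice 2 is free -> assigned | voices=[76 62 85 -]
Op 4: note_on(74): voice 3 is free -> assigned | voices=[76 62 85 74]
Op 5: note_on(66): all voices busy, STEAL voice 0 (pitch 76, oldest) -> assign | voices=[66 62 85 74]
Op 6: note_on(70): all voices busy, STEAL voice 1 (pitch 62, oldest) -> assign | voices=[66 70 85 74]
Op 7: note_on(81): all voices busy, STEAL voice 2 (pitch 85, oldest) -> assign | voices=[66 70 81 74]
Op 8: note_on(65): all voices busy, STEAL voice 3 (pitch 74, oldest) -> assign | voices=[66 70 81 65]

Answer: 66 70 81 65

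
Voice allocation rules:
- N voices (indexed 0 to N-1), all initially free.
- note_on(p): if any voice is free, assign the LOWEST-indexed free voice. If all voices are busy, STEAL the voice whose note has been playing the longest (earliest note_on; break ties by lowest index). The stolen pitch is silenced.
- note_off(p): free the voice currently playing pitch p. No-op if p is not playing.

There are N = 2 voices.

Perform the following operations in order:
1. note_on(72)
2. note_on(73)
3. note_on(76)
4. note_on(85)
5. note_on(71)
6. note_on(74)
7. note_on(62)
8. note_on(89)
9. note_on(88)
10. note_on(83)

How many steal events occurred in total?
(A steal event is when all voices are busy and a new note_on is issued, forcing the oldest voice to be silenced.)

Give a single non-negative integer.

Op 1: note_on(72): voice 0 is free -> assigned | voices=[72 -]
Op 2: note_on(73): voice 1 is free -> assigned | voices=[72 73]
Op 3: note_on(76): all voices busy, STEAL voice 0 (pitch 72, oldest) -> assign | voices=[76 73]
Op 4: note_on(85): all voices busy, STEAL voice 1 (pitch 73, oldest) -> assign | voices=[76 85]
Op 5: note_on(71): all voices busy, STEAL voice 0 (pitch 76, oldest) -> assign | voices=[71 85]
Op 6: note_on(74): all voices busy, STEAL voice 1 (pitch 85, oldest) -> assign | voices=[71 74]
Op 7: note_on(62): all voices busy, STEAL voice 0 (pitch 71, oldest) -> assign | voices=[62 74]
Op 8: note_on(89): all voices busy, STEAL voice 1 (pitch 74, oldest) -> assign | voices=[62 89]
Op 9: note_on(88): all voices busy, STEAL voice 0 (pitch 62, oldest) -> assign | voices=[88 89]
Op 10: note_on(83): all voices busy, STEAL voice 1 (pitch 89, oldest) -> assign | voices=[88 83]

Answer: 8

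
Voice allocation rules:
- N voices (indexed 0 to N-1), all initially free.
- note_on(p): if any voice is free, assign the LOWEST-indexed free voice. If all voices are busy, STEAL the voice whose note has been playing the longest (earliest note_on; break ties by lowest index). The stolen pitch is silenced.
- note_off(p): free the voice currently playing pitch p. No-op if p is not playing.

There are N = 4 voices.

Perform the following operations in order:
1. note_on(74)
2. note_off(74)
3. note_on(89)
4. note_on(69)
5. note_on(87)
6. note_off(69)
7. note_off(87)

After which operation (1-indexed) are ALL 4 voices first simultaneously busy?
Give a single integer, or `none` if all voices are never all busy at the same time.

Op 1: note_on(74): voice 0 is free -> assigned | voices=[74 - - -]
Op 2: note_off(74): free voice 0 | voices=[- - - -]
Op 3: note_on(89): voice 0 is free -> assigned | voices=[89 - - -]
Op 4: note_on(69): voice 1 is free -> assigned | voices=[89 69 - -]
Op 5: note_on(87): voice 2 is free -> assigned | voices=[89 69 87 -]
Op 6: note_off(69): free voice 1 | voices=[89 - 87 -]
Op 7: note_off(87): free voice 2 | voices=[89 - - -]

Answer: none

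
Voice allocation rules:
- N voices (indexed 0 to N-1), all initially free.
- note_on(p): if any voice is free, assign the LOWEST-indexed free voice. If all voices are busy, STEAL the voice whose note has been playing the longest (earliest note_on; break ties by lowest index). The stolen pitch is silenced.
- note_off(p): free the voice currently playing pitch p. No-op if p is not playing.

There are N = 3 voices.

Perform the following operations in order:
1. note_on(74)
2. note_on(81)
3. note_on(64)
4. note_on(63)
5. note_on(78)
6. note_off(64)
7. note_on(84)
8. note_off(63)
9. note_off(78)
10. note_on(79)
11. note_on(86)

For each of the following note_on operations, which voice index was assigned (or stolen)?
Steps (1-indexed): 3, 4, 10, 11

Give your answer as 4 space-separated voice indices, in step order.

Op 1: note_on(74): voice 0 is free -> assigned | voices=[74 - -]
Op 2: note_on(81): voice 1 is free -> assigned | voices=[74 81 -]
Op 3: note_on(64): voice 2 is free -> assigned | voices=[74 81 64]
Op 4: note_on(63): all voices busy, STEAL voice 0 (pitch 74, oldest) -> assign | voices=[63 81 64]
Op 5: note_on(78): all voices busy, STEAL voice 1 (pitch 81, oldest) -> assign | voices=[63 78 64]
Op 6: note_off(64): free voice 2 | voices=[63 78 -]
Op 7: note_on(84): voice 2 is free -> assigned | voices=[63 78 84]
Op 8: note_off(63): free voice 0 | voices=[- 78 84]
Op 9: note_off(78): free voice 1 | voices=[- - 84]
Op 10: note_on(79): voice 0 is free -> assigned | voices=[79 - 84]
Op 11: note_on(86): voice 1 is free -> assigned | voices=[79 86 84]

Answer: 2 0 0 1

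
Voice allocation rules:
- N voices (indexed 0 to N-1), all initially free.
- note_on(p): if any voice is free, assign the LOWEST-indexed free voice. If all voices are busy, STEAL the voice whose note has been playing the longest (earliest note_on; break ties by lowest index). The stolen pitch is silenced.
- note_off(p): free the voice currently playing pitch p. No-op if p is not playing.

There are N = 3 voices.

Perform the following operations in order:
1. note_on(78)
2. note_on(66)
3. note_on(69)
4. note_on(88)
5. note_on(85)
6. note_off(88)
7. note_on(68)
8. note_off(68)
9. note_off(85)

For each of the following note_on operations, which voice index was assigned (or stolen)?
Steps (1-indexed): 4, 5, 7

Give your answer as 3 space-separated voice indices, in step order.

Answer: 0 1 0

Derivation:
Op 1: note_on(78): voice 0 is free -> assigned | voices=[78 - -]
Op 2: note_on(66): voice 1 is free -> assigned | voices=[78 66 -]
Op 3: note_on(69): voice 2 is free -> assigned | voices=[78 66 69]
Op 4: note_on(88): all voices busy, STEAL voice 0 (pitch 78, oldest) -> assign | voices=[88 66 69]
Op 5: note_on(85): all voices busy, STEAL voice 1 (pitch 66, oldest) -> assign | voices=[88 85 69]
Op 6: note_off(88): free voice 0 | voices=[- 85 69]
Op 7: note_on(68): voice 0 is free -> assigned | voices=[68 85 69]
Op 8: note_off(68): free voice 0 | voices=[- 85 69]
Op 9: note_off(85): free voice 1 | voices=[- - 69]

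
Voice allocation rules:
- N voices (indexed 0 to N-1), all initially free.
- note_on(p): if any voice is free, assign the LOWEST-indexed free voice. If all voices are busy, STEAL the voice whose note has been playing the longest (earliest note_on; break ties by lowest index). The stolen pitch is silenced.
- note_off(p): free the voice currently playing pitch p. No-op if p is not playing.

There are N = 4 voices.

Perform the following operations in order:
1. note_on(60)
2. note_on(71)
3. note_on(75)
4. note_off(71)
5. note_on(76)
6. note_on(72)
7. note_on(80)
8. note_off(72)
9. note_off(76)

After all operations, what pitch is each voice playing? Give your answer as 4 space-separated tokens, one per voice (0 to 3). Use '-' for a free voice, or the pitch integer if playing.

Op 1: note_on(60): voice 0 is free -> assigned | voices=[60 - - -]
Op 2: note_on(71): voice 1 is free -> assigned | voices=[60 71 - -]
Op 3: note_on(75): voice 2 is free -> assigned | voices=[60 71 75 -]
Op 4: note_off(71): free voice 1 | voices=[60 - 75 -]
Op 5: note_on(76): voice 1 is free -> assigned | voices=[60 76 75 -]
Op 6: note_on(72): voice 3 is free -> assigned | voices=[60 76 75 72]
Op 7: note_on(80): all voices busy, STEAL voice 0 (pitch 60, oldest) -> assign | voices=[80 76 75 72]
Op 8: note_off(72): free voice 3 | voices=[80 76 75 -]
Op 9: note_off(76): free voice 1 | voices=[80 - 75 -]

Answer: 80 - 75 -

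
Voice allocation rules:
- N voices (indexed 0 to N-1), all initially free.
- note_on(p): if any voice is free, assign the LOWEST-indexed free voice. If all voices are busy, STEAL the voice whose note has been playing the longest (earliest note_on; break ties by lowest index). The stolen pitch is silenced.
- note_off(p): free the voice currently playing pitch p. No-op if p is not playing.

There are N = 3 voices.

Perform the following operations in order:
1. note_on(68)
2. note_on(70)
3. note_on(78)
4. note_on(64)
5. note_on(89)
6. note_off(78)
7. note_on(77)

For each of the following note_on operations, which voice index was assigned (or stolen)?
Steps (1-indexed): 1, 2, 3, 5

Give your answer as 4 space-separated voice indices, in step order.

Op 1: note_on(68): voice 0 is free -> assigned | voices=[68 - -]
Op 2: note_on(70): voice 1 is free -> assigned | voices=[68 70 -]
Op 3: note_on(78): voice 2 is free -> assigned | voices=[68 70 78]
Op 4: note_on(64): all voices busy, STEAL voice 0 (pitch 68, oldest) -> assign | voices=[64 70 78]
Op 5: note_on(89): all voices busy, STEAL voice 1 (pitch 70, oldest) -> assign | voices=[64 89 78]
Op 6: note_off(78): free voice 2 | voices=[64 89 -]
Op 7: note_on(77): voice 2 is free -> assigned | voices=[64 89 77]

Answer: 0 1 2 1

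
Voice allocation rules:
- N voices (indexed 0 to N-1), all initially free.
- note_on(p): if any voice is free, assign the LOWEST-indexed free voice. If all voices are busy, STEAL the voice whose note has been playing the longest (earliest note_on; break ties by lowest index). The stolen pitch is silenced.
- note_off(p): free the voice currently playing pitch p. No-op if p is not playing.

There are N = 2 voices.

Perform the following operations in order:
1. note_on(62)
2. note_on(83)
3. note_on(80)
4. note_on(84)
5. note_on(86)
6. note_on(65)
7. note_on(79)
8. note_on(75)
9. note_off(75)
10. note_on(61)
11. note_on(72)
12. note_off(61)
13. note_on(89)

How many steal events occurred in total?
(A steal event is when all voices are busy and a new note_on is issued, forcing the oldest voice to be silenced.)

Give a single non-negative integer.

Answer: 7

Derivation:
Op 1: note_on(62): voice 0 is free -> assigned | voices=[62 -]
Op 2: note_on(83): voice 1 is free -> assigned | voices=[62 83]
Op 3: note_on(80): all voices busy, STEAL voice 0 (pitch 62, oldest) -> assign | voices=[80 83]
Op 4: note_on(84): all voices busy, STEAL voice 1 (pitch 83, oldest) -> assign | voices=[80 84]
Op 5: note_on(86): all voices busy, STEAL voice 0 (pitch 80, oldest) -> assign | voices=[86 84]
Op 6: note_on(65): all voices busy, STEAL voice 1 (pitch 84, oldest) -> assign | voices=[86 65]
Op 7: note_on(79): all voices busy, STEAL voice 0 (pitch 86, oldest) -> assign | voices=[79 65]
Op 8: note_on(75): all voices busy, STEAL voice 1 (pitch 65, oldest) -> assign | voices=[79 75]
Op 9: note_off(75): free voice 1 | voices=[79 -]
Op 10: note_on(61): voice 1 is free -> assigned | voices=[79 61]
Op 11: note_on(72): all voices busy, STEAL voice 0 (pitch 79, oldest) -> assign | voices=[72 61]
Op 12: note_off(61): free voice 1 | voices=[72 -]
Op 13: note_on(89): voice 1 is free -> assigned | voices=[72 89]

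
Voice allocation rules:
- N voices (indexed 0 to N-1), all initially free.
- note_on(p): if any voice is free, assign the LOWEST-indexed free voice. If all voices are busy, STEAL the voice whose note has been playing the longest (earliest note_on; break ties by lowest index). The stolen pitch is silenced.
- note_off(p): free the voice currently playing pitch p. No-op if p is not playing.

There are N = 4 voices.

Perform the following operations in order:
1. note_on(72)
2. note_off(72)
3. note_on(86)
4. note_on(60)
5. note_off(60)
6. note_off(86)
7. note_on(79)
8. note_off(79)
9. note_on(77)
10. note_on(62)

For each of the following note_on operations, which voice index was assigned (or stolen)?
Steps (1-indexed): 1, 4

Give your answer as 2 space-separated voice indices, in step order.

Op 1: note_on(72): voice 0 is free -> assigned | voices=[72 - - -]
Op 2: note_off(72): free voice 0 | voices=[- - - -]
Op 3: note_on(86): voice 0 is free -> assigned | voices=[86 - - -]
Op 4: note_on(60): voice 1 is free -> assigned | voices=[86 60 - -]
Op 5: note_off(60): free voice 1 | voices=[86 - - -]
Op 6: note_off(86): free voice 0 | voices=[- - - -]
Op 7: note_on(79): voice 0 is free -> assigned | voices=[79 - - -]
Op 8: note_off(79): free voice 0 | voices=[- - - -]
Op 9: note_on(77): voice 0 is free -> assigned | voices=[77 - - -]
Op 10: note_on(62): voice 1 is free -> assigned | voices=[77 62 - -]

Answer: 0 1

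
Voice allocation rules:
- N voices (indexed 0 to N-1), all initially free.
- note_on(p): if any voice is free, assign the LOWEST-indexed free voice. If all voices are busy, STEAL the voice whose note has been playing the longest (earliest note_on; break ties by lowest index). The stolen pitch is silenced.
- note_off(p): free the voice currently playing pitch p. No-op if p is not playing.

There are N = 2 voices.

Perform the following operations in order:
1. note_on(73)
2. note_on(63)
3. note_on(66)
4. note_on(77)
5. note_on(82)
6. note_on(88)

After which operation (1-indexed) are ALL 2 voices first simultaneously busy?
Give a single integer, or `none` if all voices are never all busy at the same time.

Op 1: note_on(73): voice 0 is free -> assigned | voices=[73 -]
Op 2: note_on(63): voice 1 is free -> assigned | voices=[73 63]
Op 3: note_on(66): all voices busy, STEAL voice 0 (pitch 73, oldest) -> assign | voices=[66 63]
Op 4: note_on(77): all voices busy, STEAL voice 1 (pitch 63, oldest) -> assign | voices=[66 77]
Op 5: note_on(82): all voices busy, STEAL voice 0 (pitch 66, oldest) -> assign | voices=[82 77]
Op 6: note_on(88): all voices busy, STEAL voice 1 (pitch 77, oldest) -> assign | voices=[82 88]

Answer: 2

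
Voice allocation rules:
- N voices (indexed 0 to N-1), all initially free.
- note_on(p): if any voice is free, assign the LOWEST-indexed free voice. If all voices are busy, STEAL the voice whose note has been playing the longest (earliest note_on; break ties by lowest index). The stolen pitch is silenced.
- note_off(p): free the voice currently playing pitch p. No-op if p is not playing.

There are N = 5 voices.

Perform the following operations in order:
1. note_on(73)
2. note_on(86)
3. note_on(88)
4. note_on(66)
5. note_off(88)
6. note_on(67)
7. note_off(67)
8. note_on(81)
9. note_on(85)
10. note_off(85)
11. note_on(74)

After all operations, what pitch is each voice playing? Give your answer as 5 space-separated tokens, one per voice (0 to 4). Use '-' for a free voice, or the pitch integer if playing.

Answer: 73 86 81 66 74

Derivation:
Op 1: note_on(73): voice 0 is free -> assigned | voices=[73 - - - -]
Op 2: note_on(86): voice 1 is free -> assigned | voices=[73 86 - - -]
Op 3: note_on(88): voice 2 is free -> assigned | voices=[73 86 88 - -]
Op 4: note_on(66): voice 3 is free -> assigned | voices=[73 86 88 66 -]
Op 5: note_off(88): free voice 2 | voices=[73 86 - 66 -]
Op 6: note_on(67): voice 2 is free -> assigned | voices=[73 86 67 66 -]
Op 7: note_off(67): free voice 2 | voices=[73 86 - 66 -]
Op 8: note_on(81): voice 2 is free -> assigned | voices=[73 86 81 66 -]
Op 9: note_on(85): voice 4 is free -> assigned | voices=[73 86 81 66 85]
Op 10: note_off(85): free voice 4 | voices=[73 86 81 66 -]
Op 11: note_on(74): voice 4 is free -> assigned | voices=[73 86 81 66 74]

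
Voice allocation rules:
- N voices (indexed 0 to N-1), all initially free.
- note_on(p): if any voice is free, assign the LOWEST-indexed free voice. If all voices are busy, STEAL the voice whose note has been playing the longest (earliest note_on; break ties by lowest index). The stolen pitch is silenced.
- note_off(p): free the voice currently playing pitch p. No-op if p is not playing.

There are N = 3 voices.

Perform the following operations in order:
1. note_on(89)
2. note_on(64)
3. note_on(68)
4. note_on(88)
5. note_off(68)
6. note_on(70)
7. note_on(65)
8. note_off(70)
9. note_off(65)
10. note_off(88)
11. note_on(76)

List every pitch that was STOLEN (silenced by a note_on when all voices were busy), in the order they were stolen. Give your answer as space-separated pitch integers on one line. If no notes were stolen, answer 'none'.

Op 1: note_on(89): voice 0 is free -> assigned | voices=[89 - -]
Op 2: note_on(64): voice 1 is free -> assigned | voices=[89 64 -]
Op 3: note_on(68): voice 2 is free -> assigned | voices=[89 64 68]
Op 4: note_on(88): all voices busy, STEAL voice 0 (pitch 89, oldest) -> assign | voices=[88 64 68]
Op 5: note_off(68): free voice 2 | voices=[88 64 -]
Op 6: note_on(70): voice 2 is free -> assigned | voices=[88 64 70]
Op 7: note_on(65): all voices busy, STEAL voice 1 (pitch 64, oldest) -> assign | voices=[88 65 70]
Op 8: note_off(70): free voice 2 | voices=[88 65 -]
Op 9: note_off(65): free voice 1 | voices=[88 - -]
Op 10: note_off(88): free voice 0 | voices=[- - -]
Op 11: note_on(76): voice 0 is free -> assigned | voices=[76 - -]

Answer: 89 64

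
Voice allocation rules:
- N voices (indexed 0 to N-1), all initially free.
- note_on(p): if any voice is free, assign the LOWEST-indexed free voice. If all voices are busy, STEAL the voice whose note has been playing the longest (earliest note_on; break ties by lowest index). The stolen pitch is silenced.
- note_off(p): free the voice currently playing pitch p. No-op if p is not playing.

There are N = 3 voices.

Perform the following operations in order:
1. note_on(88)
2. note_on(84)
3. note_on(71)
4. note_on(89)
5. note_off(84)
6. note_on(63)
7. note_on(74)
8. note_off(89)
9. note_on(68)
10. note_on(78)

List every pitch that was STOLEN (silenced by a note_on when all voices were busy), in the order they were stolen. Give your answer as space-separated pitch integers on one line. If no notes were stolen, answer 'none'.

Op 1: note_on(88): voice 0 is free -> assigned | voices=[88 - -]
Op 2: note_on(84): voice 1 is free -> assigned | voices=[88 84 -]
Op 3: note_on(71): voice 2 is free -> assigned | voices=[88 84 71]
Op 4: note_on(89): all voices busy, STEAL voice 0 (pitch 88, oldest) -> assign | voices=[89 84 71]
Op 5: note_off(84): free voice 1 | voices=[89 - 71]
Op 6: note_on(63): voice 1 is free -> assigned | voices=[89 63 71]
Op 7: note_on(74): all voices busy, STEAL voice 2 (pitch 71, oldest) -> assign | voices=[89 63 74]
Op 8: note_off(89): free voice 0 | voices=[- 63 74]
Op 9: note_on(68): voice 0 is free -> assigned | voices=[68 63 74]
Op 10: note_on(78): all voices busy, STEAL voice 1 (pitch 63, oldest) -> assign | voices=[68 78 74]

Answer: 88 71 63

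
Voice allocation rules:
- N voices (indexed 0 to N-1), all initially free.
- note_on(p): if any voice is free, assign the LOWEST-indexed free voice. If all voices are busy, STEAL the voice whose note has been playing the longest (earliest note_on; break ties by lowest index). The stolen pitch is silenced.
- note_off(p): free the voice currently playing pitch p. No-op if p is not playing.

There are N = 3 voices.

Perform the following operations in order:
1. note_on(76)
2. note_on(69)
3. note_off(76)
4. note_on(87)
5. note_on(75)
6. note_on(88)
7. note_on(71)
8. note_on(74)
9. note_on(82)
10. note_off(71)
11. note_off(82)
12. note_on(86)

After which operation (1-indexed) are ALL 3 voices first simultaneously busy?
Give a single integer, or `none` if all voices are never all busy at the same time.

Op 1: note_on(76): voice 0 is free -> assigned | voices=[76 - -]
Op 2: note_on(69): voice 1 is free -> assigned | voices=[76 69 -]
Op 3: note_off(76): free voice 0 | voices=[- 69 -]
Op 4: note_on(87): voice 0 is free -> assigned | voices=[87 69 -]
Op 5: note_on(75): voice 2 is free -> assigned | voices=[87 69 75]
Op 6: note_on(88): all voices busy, STEAL voice 1 (pitch 69, oldest) -> assign | voices=[87 88 75]
Op 7: note_on(71): all voices busy, STEAL voice 0 (pitch 87, oldest) -> assign | voices=[71 88 75]
Op 8: note_on(74): all voices busy, STEAL voice 2 (pitch 75, oldest) -> assign | voices=[71 88 74]
Op 9: note_on(82): all voices busy, STEAL voice 1 (pitch 88, oldest) -> assign | voices=[71 82 74]
Op 10: note_off(71): free voice 0 | voices=[- 82 74]
Op 11: note_off(82): free voice 1 | voices=[- - 74]
Op 12: note_on(86): voice 0 is free -> assigned | voices=[86 - 74]

Answer: 5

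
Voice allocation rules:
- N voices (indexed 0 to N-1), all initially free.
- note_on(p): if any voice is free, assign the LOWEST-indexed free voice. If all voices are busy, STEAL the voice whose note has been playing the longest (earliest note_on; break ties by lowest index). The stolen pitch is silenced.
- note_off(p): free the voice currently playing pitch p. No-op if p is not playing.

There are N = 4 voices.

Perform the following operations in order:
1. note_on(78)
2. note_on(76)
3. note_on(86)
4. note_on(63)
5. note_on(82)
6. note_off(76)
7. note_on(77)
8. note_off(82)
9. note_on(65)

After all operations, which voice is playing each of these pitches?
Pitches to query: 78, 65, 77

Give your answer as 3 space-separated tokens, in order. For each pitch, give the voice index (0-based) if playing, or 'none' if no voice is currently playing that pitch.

Op 1: note_on(78): voice 0 is free -> assigned | voices=[78 - - -]
Op 2: note_on(76): voice 1 is free -> assigned | voices=[78 76 - -]
Op 3: note_on(86): voice 2 is free -> assigned | voices=[78 76 86 -]
Op 4: note_on(63): voice 3 is free -> assigned | voices=[78 76 86 63]
Op 5: note_on(82): all voices busy, STEAL voice 0 (pitch 78, oldest) -> assign | voices=[82 76 86 63]
Op 6: note_off(76): free voice 1 | voices=[82 - 86 63]
Op 7: note_on(77): voice 1 is free -> assigned | voices=[82 77 86 63]
Op 8: note_off(82): free voice 0 | voices=[- 77 86 63]
Op 9: note_on(65): voice 0 is free -> assigned | voices=[65 77 86 63]

Answer: none 0 1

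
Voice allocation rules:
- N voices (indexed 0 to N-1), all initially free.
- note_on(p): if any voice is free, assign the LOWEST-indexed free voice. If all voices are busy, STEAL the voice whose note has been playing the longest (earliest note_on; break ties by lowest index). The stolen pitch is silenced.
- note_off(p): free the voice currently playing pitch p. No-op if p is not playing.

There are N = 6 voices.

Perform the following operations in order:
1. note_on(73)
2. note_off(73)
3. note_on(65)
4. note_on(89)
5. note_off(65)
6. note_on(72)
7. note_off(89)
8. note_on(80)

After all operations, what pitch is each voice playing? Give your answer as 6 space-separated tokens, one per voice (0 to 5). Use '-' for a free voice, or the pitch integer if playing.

Answer: 72 80 - - - -

Derivation:
Op 1: note_on(73): voice 0 is free -> assigned | voices=[73 - - - - -]
Op 2: note_off(73): free voice 0 | voices=[- - - - - -]
Op 3: note_on(65): voice 0 is free -> assigned | voices=[65 - - - - -]
Op 4: note_on(89): voice 1 is free -> assigned | voices=[65 89 - - - -]
Op 5: note_off(65): free voice 0 | voices=[- 89 - - - -]
Op 6: note_on(72): voice 0 is free -> assigned | voices=[72 89 - - - -]
Op 7: note_off(89): free voice 1 | voices=[72 - - - - -]
Op 8: note_on(80): voice 1 is free -> assigned | voices=[72 80 - - - -]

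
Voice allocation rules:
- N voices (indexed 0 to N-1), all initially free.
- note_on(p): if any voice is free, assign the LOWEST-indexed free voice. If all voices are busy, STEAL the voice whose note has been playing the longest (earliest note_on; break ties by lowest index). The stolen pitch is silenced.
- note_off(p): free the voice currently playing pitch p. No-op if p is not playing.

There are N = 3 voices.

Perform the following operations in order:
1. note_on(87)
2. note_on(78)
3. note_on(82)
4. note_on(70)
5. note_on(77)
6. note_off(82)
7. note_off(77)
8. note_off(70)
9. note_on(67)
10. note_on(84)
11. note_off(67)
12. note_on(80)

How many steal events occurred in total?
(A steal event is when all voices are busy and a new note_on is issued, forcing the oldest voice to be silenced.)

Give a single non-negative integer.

Answer: 2

Derivation:
Op 1: note_on(87): voice 0 is free -> assigned | voices=[87 - -]
Op 2: note_on(78): voice 1 is free -> assigned | voices=[87 78 -]
Op 3: note_on(82): voice 2 is free -> assigned | voices=[87 78 82]
Op 4: note_on(70): all voices busy, STEAL voice 0 (pitch 87, oldest) -> assign | voices=[70 78 82]
Op 5: note_on(77): all voices busy, STEAL voice 1 (pitch 78, oldest) -> assign | voices=[70 77 82]
Op 6: note_off(82): free voice 2 | voices=[70 77 -]
Op 7: note_off(77): free voice 1 | voices=[70 - -]
Op 8: note_off(70): free voice 0 | voices=[- - -]
Op 9: note_on(67): voice 0 is free -> assigned | voices=[67 - -]
Op 10: note_on(84): voice 1 is free -> assigned | voices=[67 84 -]
Op 11: note_off(67): free voice 0 | voices=[- 84 -]
Op 12: note_on(80): voice 0 is free -> assigned | voices=[80 84 -]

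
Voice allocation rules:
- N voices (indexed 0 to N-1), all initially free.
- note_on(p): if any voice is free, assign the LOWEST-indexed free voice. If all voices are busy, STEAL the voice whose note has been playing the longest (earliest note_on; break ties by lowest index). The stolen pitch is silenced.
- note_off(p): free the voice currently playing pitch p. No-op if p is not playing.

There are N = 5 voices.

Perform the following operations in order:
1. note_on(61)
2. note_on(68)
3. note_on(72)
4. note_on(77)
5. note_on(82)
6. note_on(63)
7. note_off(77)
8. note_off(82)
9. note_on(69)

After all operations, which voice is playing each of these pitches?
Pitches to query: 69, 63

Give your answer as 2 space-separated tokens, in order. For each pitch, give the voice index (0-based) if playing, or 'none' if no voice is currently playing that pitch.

Answer: 3 0

Derivation:
Op 1: note_on(61): voice 0 is free -> assigned | voices=[61 - - - -]
Op 2: note_on(68): voice 1 is free -> assigned | voices=[61 68 - - -]
Op 3: note_on(72): voice 2 is free -> assigned | voices=[61 68 72 - -]
Op 4: note_on(77): voice 3 is free -> assigned | voices=[61 68 72 77 -]
Op 5: note_on(82): voice 4 is free -> assigned | voices=[61 68 72 77 82]
Op 6: note_on(63): all voices busy, STEAL voice 0 (pitch 61, oldest) -> assign | voices=[63 68 72 77 82]
Op 7: note_off(77): free voice 3 | voices=[63 68 72 - 82]
Op 8: note_off(82): free voice 4 | voices=[63 68 72 - -]
Op 9: note_on(69): voice 3 is free -> assigned | voices=[63 68 72 69 -]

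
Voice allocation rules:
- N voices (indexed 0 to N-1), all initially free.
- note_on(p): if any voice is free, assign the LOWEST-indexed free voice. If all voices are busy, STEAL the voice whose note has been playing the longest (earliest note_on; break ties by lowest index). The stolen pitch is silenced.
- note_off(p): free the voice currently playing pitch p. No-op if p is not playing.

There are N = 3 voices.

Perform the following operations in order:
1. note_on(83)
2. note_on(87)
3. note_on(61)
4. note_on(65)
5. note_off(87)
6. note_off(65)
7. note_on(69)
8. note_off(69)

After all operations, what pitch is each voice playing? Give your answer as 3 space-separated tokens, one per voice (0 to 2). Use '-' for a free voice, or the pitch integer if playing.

Op 1: note_on(83): voice 0 is free -> assigned | voices=[83 - -]
Op 2: note_on(87): voice 1 is free -> assigned | voices=[83 87 -]
Op 3: note_on(61): voice 2 is free -> assigned | voices=[83 87 61]
Op 4: note_on(65): all voices busy, STEAL voice 0 (pitch 83, oldest) -> assign | voices=[65 87 61]
Op 5: note_off(87): free voice 1 | voices=[65 - 61]
Op 6: note_off(65): free voice 0 | voices=[- - 61]
Op 7: note_on(69): voice 0 is free -> assigned | voices=[69 - 61]
Op 8: note_off(69): free voice 0 | voices=[- - 61]

Answer: - - 61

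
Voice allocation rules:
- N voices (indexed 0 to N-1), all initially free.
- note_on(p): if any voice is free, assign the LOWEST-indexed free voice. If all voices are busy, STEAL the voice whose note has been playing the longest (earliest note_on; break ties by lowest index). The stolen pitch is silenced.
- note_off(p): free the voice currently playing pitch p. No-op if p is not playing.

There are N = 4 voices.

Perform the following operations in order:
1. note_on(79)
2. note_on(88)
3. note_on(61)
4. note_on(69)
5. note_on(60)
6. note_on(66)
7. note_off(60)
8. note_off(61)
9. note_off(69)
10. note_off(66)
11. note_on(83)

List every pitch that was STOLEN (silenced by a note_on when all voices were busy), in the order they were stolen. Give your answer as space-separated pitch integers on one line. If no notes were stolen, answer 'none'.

Op 1: note_on(79): voice 0 is free -> assigned | voices=[79 - - -]
Op 2: note_on(88): voice 1 is free -> assigned | voices=[79 88 - -]
Op 3: note_on(61): voice 2 is free -> assigned | voices=[79 88 61 -]
Op 4: note_on(69): voice 3 is free -> assigned | voices=[79 88 61 69]
Op 5: note_on(60): all voices busy, STEAL voice 0 (pitch 79, oldest) -> assign | voices=[60 88 61 69]
Op 6: note_on(66): all voices busy, STEAL voice 1 (pitch 88, oldest) -> assign | voices=[60 66 61 69]
Op 7: note_off(60): free voice 0 | voices=[- 66 61 69]
Op 8: note_off(61): free voice 2 | voices=[- 66 - 69]
Op 9: note_off(69): free voice 3 | voices=[- 66 - -]
Op 10: note_off(66): free voice 1 | voices=[- - - -]
Op 11: note_on(83): voice 0 is free -> assigned | voices=[83 - - -]

Answer: 79 88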